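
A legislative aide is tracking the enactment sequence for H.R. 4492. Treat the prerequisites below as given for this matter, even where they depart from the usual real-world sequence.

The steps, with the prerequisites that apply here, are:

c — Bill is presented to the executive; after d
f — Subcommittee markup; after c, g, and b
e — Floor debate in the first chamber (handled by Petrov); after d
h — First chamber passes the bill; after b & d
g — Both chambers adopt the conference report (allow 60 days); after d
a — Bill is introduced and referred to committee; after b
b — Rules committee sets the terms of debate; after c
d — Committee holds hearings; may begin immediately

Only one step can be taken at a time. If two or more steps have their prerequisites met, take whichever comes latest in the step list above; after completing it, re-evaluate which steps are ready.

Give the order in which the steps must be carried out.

d, g, e, c, b, a, h, f

Only d has no prerequisites, so it is first.
g, e and c are all available; g is listed later → g.
Now e and c have their prerequisites met. e is listed later, so e next.
Next only c has its prerequisites met → c.
b is the only step now ready → b.
a, h and f are all available; a is listed later → a.
Ready: h and f. h is listed later → h.
f needed b, g and c, now all done → f.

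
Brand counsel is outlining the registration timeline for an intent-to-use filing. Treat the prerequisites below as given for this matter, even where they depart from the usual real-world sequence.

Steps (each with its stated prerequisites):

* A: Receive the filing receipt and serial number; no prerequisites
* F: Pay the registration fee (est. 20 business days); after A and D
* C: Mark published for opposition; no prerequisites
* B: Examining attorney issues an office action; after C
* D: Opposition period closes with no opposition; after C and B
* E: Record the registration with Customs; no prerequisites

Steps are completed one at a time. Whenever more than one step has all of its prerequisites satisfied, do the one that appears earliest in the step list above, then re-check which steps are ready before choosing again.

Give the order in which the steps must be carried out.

A → C → B → D → F → E

A, C and E have no prerequisites; A is listed earlier, so A is first.
Now C and E have their prerequisites met. C is listed earlier, so C next.
B and E are both available; B is listed earlier → B.
D and E are both available; D is listed earlier → D.
Now F and E have their prerequisites met. F is listed earlier, so F next.
That leaves E as the only ready step → E.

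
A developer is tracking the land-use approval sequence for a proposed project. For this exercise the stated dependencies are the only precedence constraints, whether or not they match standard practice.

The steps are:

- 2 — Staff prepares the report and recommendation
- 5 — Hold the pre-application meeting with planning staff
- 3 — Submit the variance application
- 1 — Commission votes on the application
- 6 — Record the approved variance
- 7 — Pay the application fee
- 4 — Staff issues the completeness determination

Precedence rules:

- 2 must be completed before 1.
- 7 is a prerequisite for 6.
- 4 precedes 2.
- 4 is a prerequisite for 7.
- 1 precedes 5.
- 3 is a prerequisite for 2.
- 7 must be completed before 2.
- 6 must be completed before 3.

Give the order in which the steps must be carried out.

Only 4 has no prerequisites, so it is first.
That leaves 7 as the only ready step → 7.
6 needed 7, now all done → 6.
3 needed 6, now all done → 3.
Next only 2 has its prerequisites met → 2.
That leaves 1 as the only ready step → 1.
5 needed 1, now all done → 5.

4, 7, 6, 3, 2, 1, 5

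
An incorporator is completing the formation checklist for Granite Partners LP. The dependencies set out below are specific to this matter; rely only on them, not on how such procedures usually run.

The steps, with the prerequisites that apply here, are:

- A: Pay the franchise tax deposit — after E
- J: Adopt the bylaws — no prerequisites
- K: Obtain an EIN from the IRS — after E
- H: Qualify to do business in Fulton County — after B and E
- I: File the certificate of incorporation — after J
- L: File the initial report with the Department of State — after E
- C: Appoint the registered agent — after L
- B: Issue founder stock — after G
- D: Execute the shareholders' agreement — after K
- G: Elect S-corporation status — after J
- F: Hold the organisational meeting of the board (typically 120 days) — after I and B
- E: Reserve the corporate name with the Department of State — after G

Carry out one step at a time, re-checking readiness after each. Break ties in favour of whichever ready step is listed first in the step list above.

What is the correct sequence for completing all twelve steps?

J → I → G → B → F → E → A → K → H → L → C → D

Only J has no prerequisites, so it is first.
Ready: I and G. I is listed earlier → I.
G needed J, now all done → G.
B and E are both available; B is listed earlier → B.
F now also ready, so the ready set is {F, E}; F is listed earlier → F.
E needed G, now all done → E.
Ready: A, K, H and L. A is listed earlier → A.
Now K, H and L have their prerequisites met. K is listed earlier, so K next.
D now also ready, so the ready set is {H, L, D}; H is listed earlier → H.
Now L and D have their prerequisites met. L is listed earlier, so L next.
Ready: C and D. C is listed earlier → C.
That leaves D as the only ready step → D.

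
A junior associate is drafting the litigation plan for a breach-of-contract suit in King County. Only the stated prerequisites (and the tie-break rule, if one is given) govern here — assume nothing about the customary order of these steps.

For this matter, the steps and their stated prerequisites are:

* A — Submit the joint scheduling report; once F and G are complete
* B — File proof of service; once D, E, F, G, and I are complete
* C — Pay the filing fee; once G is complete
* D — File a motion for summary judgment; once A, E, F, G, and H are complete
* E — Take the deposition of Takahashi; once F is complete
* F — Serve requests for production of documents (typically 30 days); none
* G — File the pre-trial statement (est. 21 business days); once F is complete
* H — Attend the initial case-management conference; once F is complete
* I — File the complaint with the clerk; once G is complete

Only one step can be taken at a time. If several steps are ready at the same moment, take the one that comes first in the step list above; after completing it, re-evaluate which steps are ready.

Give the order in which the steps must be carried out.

F E G A C H D I B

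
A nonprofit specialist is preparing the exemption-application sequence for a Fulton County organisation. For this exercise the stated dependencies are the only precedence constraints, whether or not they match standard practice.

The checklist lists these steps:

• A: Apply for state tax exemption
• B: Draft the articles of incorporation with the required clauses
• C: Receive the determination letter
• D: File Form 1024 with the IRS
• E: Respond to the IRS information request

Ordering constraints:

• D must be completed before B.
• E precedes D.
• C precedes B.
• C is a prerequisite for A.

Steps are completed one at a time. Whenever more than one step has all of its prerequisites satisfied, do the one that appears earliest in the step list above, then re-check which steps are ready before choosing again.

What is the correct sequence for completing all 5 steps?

C, A, E, D, B

Nothing is required for C and E. C is listed earlier → C first.
Now A and E have their prerequisites met. A is listed earlier, so A next.
E is the only step now ready → E.
Next only D has its prerequisites met → D.
B is the only step now ready → B.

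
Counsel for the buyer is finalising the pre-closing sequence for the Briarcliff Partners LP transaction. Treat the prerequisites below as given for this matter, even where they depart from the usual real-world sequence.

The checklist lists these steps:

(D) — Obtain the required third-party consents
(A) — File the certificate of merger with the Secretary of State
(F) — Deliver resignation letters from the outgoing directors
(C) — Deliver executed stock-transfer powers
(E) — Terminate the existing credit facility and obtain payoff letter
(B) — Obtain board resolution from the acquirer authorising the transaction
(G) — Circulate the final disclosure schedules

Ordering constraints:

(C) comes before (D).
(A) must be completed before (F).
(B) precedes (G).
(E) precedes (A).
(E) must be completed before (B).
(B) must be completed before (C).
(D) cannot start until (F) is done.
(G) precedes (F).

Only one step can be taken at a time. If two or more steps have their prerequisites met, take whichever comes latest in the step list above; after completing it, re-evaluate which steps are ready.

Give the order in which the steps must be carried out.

(E), (B), (G), (C), (A), (F), (D)

(E) is the only step with nothing outstanding, so it goes first.
Ready: (B) and (A). (B) is listed later → (B).
(G), (C) and (A) are all available; (G) is listed later → (G).
Ready: (C) and (A). (C) is listed later → (C).
(A) needed (E), now all done → (A).
That leaves (F) as the only ready step → (F).
(D) needed (C) and (F), now all done → (D).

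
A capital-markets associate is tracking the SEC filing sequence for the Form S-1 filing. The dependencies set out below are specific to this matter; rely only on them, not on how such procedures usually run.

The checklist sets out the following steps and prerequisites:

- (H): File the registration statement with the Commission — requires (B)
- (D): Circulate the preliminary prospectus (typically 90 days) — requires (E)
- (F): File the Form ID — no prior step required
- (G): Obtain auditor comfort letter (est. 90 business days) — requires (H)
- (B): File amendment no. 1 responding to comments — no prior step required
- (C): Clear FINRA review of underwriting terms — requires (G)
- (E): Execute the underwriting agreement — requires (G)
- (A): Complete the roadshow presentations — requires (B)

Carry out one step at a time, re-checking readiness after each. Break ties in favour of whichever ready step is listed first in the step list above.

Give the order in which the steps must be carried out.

Nothing is required for (F) and (B). (F) is listed earlier → (F) first.
Next only (B) has its prerequisites met → (B).
Now (H) and (A) have their prerequisites met. (H) is listed earlier, so (H) next.
(G) and (A) are both available; (G) is listed earlier → (G).
(C) and (E) now also ready, so the ready set is {(C), (E), (A)}; (C) is listed earlier → (C).
Now (E) and (A) have their prerequisites met. (E) is listed earlier, so (E) next.
Ready: (D) and (A). (D) is listed earlier → (D).
(A) needed (B), now all done → (A).

(F), (B), (H), (G), (C), (E), (D), (A)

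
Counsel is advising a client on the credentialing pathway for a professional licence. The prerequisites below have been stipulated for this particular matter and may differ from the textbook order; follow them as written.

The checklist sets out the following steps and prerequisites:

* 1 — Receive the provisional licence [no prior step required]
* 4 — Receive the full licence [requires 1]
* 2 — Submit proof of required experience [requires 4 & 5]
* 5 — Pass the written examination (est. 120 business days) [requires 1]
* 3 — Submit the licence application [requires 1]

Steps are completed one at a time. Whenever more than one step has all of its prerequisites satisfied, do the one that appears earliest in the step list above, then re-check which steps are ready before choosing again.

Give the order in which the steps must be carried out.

1 has no prerequisites → 1 first.
Now 4, 5 and 3 have their prerequisites met. 4 is listed earlier, so 4 next.
5 and 3 are both available; 5 is listed earlier → 5.
2 and 3 are both available; 2 is listed earlier → 2.
That leaves 3 as the only ready step → 3.

1, 4, 5, 2, 3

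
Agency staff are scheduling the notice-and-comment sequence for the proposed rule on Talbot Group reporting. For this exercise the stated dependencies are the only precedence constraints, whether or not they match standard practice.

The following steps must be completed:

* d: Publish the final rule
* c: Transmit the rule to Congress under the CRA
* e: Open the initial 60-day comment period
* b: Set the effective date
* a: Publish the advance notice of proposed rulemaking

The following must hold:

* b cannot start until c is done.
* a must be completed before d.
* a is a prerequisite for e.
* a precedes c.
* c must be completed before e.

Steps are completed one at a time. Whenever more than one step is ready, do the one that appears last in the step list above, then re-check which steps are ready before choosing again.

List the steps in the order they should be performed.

a has no prerequisites → a first.
Ready: c and d. c is listed later → c.
Now b, e and d have their prerequisites met. b is listed later, so b next.
e and d are both available; e is listed later → e.
Next only d has its prerequisites met → d.

a, c, b, e, d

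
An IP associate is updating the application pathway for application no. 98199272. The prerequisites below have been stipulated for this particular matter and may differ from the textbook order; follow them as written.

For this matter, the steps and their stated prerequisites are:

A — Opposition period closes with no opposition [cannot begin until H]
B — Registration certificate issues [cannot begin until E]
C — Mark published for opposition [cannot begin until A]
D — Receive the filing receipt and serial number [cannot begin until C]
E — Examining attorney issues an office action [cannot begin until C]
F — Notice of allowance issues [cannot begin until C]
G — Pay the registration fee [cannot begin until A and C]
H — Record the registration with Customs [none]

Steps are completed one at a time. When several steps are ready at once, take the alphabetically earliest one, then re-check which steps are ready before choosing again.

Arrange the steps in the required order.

H is the only step with nothing outstanding, so it goes first.
That leaves A as the only ready step → A.
C needed A, now all done → C.
D, E, F and G are all available; D has the earlier label → D.
Ready: E, F and G. E has the earlier label → E.
B now also ready, so the ready set is {B, F, G}; B has the earlier label → B.
Now F and G have their prerequisites met. F has the earlier label, so F next.
G is the only step now ready → G.

H A C D E B F G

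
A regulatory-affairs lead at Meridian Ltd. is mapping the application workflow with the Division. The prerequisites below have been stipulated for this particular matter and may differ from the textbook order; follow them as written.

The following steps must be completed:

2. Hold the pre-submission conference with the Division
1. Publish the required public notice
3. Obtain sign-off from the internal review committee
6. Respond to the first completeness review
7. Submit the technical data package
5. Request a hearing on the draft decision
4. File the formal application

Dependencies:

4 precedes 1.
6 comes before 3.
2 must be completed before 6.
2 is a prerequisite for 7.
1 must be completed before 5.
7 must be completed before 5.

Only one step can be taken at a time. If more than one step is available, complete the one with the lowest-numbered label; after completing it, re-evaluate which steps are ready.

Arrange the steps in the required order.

2 and 4 have no prerequisites; 2 has the earlier label, so 2 is first.
6 and 7 now also ready, so the ready set is {4, 6, 7}; 4 has the earlier label → 4.
1 now also ready, so the ready set is {1, 6, 7}; 1 has the earlier label → 1.
6 and 7 are both available; 6 has the earlier label → 6.
3 and 7 are both available; 3 has the earlier label → 3.
That leaves 7 as the only ready step → 7.
5 needed 1 and 7, now all done → 5.

2 4 1 6 3 7 5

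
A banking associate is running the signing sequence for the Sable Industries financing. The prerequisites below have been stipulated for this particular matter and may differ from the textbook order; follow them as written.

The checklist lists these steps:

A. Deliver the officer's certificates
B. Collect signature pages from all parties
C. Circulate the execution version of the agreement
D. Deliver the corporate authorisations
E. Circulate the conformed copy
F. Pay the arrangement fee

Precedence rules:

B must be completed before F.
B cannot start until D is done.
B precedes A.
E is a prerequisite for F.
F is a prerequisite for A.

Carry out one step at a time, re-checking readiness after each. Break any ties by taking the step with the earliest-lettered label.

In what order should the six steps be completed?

Nothing is required for C, D and E. C has the earlier label → C first.
Ready: D and E. D has the earlier label → D.
Now B and E have their prerequisites met. B has the earlier label, so B next.
That leaves E as the only ready step → E.
F is the only step now ready → F.
A is the only step now ready → A.

C, D, B, E, F, A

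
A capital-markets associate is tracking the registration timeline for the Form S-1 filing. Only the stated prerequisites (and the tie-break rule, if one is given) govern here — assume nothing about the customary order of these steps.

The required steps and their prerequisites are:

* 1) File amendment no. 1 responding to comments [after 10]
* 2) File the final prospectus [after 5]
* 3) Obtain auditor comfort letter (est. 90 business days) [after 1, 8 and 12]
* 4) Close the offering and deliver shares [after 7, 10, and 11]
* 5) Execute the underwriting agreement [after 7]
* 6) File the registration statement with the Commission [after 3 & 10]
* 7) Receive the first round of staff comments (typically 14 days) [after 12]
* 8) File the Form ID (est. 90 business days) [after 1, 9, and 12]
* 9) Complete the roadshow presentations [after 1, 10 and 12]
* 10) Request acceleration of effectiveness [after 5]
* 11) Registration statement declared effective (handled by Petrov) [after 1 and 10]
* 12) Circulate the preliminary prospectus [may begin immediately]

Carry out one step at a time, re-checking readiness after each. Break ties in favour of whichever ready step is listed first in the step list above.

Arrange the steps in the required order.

12 → 7 → 5 → 2 → 10 → 1 → 9 → 8 → 3 → 6 → 11 → 4

12 has no prerequisites → 12 first.
7 needed 12, now all done → 7.
5 needed 7, now all done → 5.
Now 2 and 10 have their prerequisites met. 2 is listed earlier, so 2 next.
10 needed 5, now all done → 10.
Next only 1 has its prerequisites met → 1.
Ready: 9 and 11. 9 is listed earlier → 9.
8 now also ready, so the ready set is {8, 11}; 8 is listed earlier → 8.
3 now also ready, so the ready set is {3, 11}; 3 is listed earlier → 3.
6 and 11 are both available; 6 is listed earlier → 6.
11 is the only step now ready → 11.
4 needed 7, 10 and 11, now all done → 4.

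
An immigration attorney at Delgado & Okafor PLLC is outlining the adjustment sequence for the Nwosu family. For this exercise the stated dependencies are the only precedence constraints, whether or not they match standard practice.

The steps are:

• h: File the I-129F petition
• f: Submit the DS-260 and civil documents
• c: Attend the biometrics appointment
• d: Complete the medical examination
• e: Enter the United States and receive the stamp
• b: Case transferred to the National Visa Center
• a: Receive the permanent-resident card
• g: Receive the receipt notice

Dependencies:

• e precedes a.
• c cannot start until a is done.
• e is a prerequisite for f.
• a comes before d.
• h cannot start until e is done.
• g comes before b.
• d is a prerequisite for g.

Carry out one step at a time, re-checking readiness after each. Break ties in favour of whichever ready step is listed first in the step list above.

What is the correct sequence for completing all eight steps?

Only e has no prerequisites, so it is first.
Ready: h, f and a. h is listed earlier → h.
Ready: f and a. f is listed earlier → f.
a needed e, now all done → a.
c and d are both available; c is listed earlier → c.
d needed a, now all done → d.
g needed d, now all done → g.
That leaves b as the only ready step → b.

e → h → f → a → c → d → g → b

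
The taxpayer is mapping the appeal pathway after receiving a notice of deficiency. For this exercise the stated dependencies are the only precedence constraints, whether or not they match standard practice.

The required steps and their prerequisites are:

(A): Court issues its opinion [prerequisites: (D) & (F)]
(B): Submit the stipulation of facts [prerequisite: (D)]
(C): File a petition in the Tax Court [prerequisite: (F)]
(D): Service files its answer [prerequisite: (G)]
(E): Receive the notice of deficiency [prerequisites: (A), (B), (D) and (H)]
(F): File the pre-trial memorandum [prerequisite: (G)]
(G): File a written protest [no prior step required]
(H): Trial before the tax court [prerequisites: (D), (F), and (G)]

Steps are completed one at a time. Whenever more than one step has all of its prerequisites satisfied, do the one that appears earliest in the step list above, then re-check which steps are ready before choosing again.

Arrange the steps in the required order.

(G) has no prerequisites → (G) first.
(D) and (F) are both available; (D) is listed earlier → (D).
(B) now also ready, so the ready set is {(B), (F)}; (B) is listed earlier → (B).
Next only (F) has its prerequisites met → (F).
Ready: (A), (C) and (H). (A) is listed earlier → (A).
Ready: (C) and (H). (C) is listed earlier → (C).
(H) needed (D), (F) and (G), now all done → (H).
(E) needed (A), (B), (D) and (H), now all done → (E).

(G), (D), (B), (F), (A), (C), (H), (E)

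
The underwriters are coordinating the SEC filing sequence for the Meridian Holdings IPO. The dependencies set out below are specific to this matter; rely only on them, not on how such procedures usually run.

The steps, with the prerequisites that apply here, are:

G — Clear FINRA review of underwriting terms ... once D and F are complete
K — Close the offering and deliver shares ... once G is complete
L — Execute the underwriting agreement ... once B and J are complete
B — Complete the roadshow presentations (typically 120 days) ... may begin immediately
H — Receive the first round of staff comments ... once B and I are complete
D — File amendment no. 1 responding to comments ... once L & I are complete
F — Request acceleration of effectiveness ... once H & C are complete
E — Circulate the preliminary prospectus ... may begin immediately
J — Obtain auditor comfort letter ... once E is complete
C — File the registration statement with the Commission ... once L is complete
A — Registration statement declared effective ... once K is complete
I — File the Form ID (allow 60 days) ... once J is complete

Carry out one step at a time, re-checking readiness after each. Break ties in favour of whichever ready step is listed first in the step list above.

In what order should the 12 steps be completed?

Nothing is required for B and E. B is listed earlier → B first.
E is the only step now ready → E.
J needed E, now all done → J.
Ready: L and I. L is listed earlier → L.
Ready: C and I. C is listed earlier → C.
I is the only step now ready → I.
H and D are both available; H is listed earlier → H.
D and F are both available; D is listed earlier → D.
That leaves F as the only ready step → F.
G is the only step now ready → G.
K is the only step now ready → K.
A needed K, now all done → A.

B E J L C I H D F G K A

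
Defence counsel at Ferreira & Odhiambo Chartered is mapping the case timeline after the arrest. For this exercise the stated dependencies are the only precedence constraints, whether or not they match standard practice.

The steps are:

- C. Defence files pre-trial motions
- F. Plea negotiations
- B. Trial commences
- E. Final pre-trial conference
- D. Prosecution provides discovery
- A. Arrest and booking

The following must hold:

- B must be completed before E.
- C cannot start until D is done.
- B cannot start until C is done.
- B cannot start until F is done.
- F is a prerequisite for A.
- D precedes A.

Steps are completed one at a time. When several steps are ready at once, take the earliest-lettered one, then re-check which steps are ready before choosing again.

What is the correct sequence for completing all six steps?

D, C, F, A, B, E

D and F have no prerequisites; D has the earlier label, so D is first.
C now also ready, so the ready set is {C, F}; C has the earlier label → C.
Next only F has its prerequisites met → F.
A and B are both available; A has the earlier label → A.
B needed C and F, now all done → B.
That leaves E as the only ready step → E.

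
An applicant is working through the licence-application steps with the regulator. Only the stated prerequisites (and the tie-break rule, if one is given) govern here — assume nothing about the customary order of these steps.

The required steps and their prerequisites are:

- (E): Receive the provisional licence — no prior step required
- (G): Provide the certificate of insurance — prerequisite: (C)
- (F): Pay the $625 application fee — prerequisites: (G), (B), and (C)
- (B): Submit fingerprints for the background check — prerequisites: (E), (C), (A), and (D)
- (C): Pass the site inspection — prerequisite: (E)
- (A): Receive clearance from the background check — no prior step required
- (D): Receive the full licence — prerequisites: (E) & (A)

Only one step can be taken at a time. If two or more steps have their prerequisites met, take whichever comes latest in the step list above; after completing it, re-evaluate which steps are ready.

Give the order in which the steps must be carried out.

(A), (E), (D), (C), (B), (G), (F)

Nothing is required for (A) and (E). (A) is listed later → (A) first.
Next only (E) has its prerequisites met → (E).
Now (D) and (C) have their prerequisites met. (D) is listed later, so (D) next.
That leaves (C) as the only ready step → (C).
Ready: (B) and (G). (B) is listed later → (B).
(G) is the only step now ready → (G).
(F) is the only step now ready → (F).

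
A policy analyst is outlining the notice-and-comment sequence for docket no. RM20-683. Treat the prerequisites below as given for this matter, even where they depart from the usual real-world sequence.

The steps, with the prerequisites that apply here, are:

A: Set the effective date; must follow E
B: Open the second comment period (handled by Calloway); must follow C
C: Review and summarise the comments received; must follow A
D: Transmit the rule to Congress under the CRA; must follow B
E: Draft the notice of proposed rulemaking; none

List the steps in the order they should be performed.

E, A, C, B, D

E has no prerequisites → E first.
A needed E, now all done → A.
C needed A, now all done → C.
B is the only step now ready → B.
D needed B, now all done → D.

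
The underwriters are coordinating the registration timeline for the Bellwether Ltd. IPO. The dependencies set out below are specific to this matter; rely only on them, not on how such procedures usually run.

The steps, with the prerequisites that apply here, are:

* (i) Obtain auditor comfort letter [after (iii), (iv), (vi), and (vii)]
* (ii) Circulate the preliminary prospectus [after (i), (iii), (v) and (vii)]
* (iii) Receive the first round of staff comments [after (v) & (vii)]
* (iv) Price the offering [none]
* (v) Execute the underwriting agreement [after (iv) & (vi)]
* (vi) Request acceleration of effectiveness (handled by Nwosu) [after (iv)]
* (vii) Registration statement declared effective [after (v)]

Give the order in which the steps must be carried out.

(iv), (vi), (v), (vii), (iii), (i), (ii)

(iv) is the only step with nothing outstanding, so it goes first.
(vi) needed (iv), now all done → (vi).
(v) needed (iv) and (vi), now all done → (v).
(vii) needed (v), now all done → (vii).
(iii) needed (v) and (vii), now all done → (iii).
(i) needed (iii), (iv), (vi) and (vii), now all done → (i).
Next only (ii) has its prerequisites met → (ii).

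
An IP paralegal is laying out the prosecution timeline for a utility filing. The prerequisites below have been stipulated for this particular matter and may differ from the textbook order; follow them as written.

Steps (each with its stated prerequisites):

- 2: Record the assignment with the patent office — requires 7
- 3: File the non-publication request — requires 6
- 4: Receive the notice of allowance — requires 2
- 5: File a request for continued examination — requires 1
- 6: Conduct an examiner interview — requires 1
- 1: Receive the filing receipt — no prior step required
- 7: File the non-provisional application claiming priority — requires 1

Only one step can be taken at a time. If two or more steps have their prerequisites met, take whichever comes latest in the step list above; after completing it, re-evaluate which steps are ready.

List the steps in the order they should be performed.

1 has no prerequisites → 1 first.
7, 6 and 5 are all available; 7 is listed later → 7.
2 now also ready, so the ready set is {6, 5, 2}; 6 is listed later → 6.
Now 5, 3 and 2 have their prerequisites met. 5 is listed later, so 5 next.
3 and 2 are both available; 3 is listed later → 3.
That leaves 2 as the only ready step → 2.
4 is the only step now ready → 4.

1, 7, 6, 5, 3, 2, 4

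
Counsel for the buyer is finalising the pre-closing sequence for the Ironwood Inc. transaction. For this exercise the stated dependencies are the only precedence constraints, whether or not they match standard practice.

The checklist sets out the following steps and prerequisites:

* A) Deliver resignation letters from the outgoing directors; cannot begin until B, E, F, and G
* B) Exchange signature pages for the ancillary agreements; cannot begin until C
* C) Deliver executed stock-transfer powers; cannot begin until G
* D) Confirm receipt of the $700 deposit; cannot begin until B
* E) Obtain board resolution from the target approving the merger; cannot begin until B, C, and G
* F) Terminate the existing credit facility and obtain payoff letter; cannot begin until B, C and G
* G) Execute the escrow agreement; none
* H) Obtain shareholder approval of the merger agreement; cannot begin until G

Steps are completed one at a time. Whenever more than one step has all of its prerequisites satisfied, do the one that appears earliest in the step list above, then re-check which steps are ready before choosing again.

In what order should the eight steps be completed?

G C B D E F A H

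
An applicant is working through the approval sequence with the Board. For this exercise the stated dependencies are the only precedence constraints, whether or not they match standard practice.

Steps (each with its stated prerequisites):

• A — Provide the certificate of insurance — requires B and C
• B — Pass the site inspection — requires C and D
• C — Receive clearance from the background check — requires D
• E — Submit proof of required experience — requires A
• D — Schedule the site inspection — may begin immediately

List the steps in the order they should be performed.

D is the only step with nothing outstanding, so it goes first.
C is the only step now ready → C.
B needed C and D, now all done → B.
That leaves A as the only ready step → A.
E needed A, now all done → E.

D, C, B, A, E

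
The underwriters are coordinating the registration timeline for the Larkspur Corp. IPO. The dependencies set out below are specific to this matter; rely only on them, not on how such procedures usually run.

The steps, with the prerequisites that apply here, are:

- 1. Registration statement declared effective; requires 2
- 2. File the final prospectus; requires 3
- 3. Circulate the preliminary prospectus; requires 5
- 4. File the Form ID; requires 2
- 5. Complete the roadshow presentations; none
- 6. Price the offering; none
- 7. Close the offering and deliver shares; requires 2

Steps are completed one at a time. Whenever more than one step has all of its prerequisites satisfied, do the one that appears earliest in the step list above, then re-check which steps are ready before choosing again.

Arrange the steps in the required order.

5, 3, 2, 1, 4, 6, 7

5 and 6 have no prerequisites; 5 is listed earlier, so 5 is first.
Now 3 and 6 have their prerequisites met. 3 is listed earlier, so 3 next.
Ready: 2 and 6. 2 is listed earlier → 2.
Now 1, 4, 6 and 7 have their prerequisites met. 1 is listed earlier, so 1 next.
Ready: 4, 6 and 7. 4 is listed earlier → 4.
6 and 7 are both available; 6 is listed earlier → 6.
Next only 7 has its prerequisites met → 7.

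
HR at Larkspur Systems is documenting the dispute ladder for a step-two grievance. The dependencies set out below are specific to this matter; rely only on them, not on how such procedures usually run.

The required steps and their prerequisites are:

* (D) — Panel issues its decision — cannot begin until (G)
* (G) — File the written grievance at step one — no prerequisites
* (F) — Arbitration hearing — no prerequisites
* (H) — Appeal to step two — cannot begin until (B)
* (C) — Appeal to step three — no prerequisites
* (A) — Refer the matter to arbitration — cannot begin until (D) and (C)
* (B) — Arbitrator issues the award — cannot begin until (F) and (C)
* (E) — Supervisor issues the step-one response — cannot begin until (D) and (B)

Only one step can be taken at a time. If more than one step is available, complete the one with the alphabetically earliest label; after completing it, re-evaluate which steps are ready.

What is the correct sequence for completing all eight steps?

Nothing is required for (C), (F) and (G). (C) has the earlier label → (C) first.
(F) and (G) are both available; (F) has the earlier label → (F).
(B) and (G) are both available; (B) has the earlier label → (B).
(G) and (H) are both available; (G) has the earlier label → (G).
(D) now also ready, so the ready set is {(D), (H)}; (D) has the earlier label → (D).
(A), (E) and (H) are all available; (A) has the earlier label → (A).
(E) and (H) are both available; (E) has the earlier label → (E).
Next only (H) has its prerequisites met → (H).

(C), (F), (B), (G), (D), (A), (E), (H)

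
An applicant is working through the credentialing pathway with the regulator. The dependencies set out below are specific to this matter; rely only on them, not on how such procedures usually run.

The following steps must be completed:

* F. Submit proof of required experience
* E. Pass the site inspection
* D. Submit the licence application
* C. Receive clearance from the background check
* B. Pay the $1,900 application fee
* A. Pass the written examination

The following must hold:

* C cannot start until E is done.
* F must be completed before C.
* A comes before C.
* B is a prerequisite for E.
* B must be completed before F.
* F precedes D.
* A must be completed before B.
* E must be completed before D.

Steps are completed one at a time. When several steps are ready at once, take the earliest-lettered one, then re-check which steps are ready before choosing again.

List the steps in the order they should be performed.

A B E F C D

A is the only step with nothing outstanding, so it goes first.
Next only B has its prerequisites met → B.
Ready: E and F. E has the earlier label → E.
F is the only step now ready → F.
Ready: C and D. C has the earlier label → C.
Next only D has its prerequisites met → D.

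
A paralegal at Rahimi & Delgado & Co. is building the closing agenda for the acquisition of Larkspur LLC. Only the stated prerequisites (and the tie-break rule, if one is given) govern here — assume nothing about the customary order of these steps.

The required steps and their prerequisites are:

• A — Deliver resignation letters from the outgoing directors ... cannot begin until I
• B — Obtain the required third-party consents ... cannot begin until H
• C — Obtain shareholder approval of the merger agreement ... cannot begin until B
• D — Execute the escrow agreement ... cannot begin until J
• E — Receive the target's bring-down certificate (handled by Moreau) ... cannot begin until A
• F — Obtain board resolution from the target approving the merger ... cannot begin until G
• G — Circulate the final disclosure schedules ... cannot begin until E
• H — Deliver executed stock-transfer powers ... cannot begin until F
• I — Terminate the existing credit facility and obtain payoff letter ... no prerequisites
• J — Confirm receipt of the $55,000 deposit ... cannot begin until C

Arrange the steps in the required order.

I → A → E → G → F → H → B → C → J → D

Only I has no prerequisites, so it is first.
A is the only step now ready → A.
That leaves E as the only ready step → E.
G is the only step now ready → G.
F needed G, now all done → F.
Next only H has its prerequisites met → H.
B needed H, now all done → B.
C is the only step now ready → C.
Next only J has its prerequisites met → J.
D needed J, now all done → D.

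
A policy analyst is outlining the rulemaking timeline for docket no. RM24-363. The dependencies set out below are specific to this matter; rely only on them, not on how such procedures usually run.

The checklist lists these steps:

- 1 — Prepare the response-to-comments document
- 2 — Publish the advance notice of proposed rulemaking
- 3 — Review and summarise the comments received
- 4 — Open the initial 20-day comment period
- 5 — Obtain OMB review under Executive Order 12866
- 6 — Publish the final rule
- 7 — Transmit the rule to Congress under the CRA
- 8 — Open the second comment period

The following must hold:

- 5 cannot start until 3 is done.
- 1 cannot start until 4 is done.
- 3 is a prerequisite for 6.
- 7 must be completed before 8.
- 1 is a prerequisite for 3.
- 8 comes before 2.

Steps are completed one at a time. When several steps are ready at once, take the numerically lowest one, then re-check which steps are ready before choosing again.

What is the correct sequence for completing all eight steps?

Nothing is required for 4 and 7. 4 has the earlier label → 4 first.
Now 1 and 7 have their prerequisites met. 1 has the earlier label, so 1 next.
3 and 7 are both available; 3 has the earlier label → 3.
Ready: 5, 6 and 7. 5 has the earlier label → 5.
Ready: 6 and 7. 6 has the earlier label → 6.
7 is the only step now ready → 7.
8 needed 7, now all done → 8.
2 needed 8, now all done → 2.

4 → 1 → 3 → 5 → 6 → 7 → 8 → 2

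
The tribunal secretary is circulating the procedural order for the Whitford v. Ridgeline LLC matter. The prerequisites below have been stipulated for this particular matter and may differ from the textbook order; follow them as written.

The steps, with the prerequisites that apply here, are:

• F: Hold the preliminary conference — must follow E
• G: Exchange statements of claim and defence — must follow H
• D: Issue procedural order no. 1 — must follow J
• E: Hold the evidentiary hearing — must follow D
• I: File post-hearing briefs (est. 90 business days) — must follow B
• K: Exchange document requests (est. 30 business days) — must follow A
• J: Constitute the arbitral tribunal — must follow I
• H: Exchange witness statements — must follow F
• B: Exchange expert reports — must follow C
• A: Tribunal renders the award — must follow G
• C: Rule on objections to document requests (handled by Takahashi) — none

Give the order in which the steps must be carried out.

C → B → I → J → D → E → F → H → G → A → K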